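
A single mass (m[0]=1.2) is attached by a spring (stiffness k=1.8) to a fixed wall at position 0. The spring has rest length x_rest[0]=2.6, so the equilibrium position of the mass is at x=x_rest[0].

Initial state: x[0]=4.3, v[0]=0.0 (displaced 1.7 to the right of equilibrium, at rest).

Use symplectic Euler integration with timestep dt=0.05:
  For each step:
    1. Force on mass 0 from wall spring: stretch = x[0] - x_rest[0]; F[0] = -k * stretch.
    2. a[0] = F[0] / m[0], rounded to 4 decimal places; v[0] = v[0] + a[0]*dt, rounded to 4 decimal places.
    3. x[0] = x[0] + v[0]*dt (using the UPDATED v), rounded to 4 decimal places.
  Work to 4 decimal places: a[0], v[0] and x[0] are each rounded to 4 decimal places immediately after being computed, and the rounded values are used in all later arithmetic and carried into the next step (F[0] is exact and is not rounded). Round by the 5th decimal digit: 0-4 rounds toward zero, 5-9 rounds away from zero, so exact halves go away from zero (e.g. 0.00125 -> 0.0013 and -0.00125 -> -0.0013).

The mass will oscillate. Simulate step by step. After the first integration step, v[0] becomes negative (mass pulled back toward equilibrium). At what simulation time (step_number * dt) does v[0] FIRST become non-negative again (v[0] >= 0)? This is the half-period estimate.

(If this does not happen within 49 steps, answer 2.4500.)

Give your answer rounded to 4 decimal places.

Answer: 2.4500

Derivation:
Step 0: x=[4.3000] v=[0.0000]
Step 1: x=[4.2936] v=[-0.1275]
Step 2: x=[4.2809] v=[-0.2545]
Step 3: x=[4.2619] v=[-0.3806]
Step 4: x=[4.2366] v=[-0.5052]
Step 5: x=[4.2052] v=[-0.6279]
Step 6: x=[4.1678] v=[-0.7483]
Step 7: x=[4.1245] v=[-0.8659]
Step 8: x=[4.0755] v=[-0.9802]
Step 9: x=[4.0210] v=[-1.0909]
Step 10: x=[3.9611] v=[-1.1975]
Step 11: x=[3.8961] v=[-1.2996]
Step 12: x=[3.8263] v=[-1.3968]
Step 13: x=[3.7519] v=[-1.4888]
Step 14: x=[3.6731] v=[-1.5752]
Step 15: x=[3.5903] v=[-1.6557]
Step 16: x=[3.5038] v=[-1.7300]
Step 17: x=[3.4139] v=[-1.7978]
Step 18: x=[3.3210] v=[-1.8588]
Step 19: x=[3.2254] v=[-1.9129]
Step 20: x=[3.1274] v=[-1.9598]
Step 21: x=[3.0274] v=[-1.9994]
Step 22: x=[2.9258] v=[-2.0315]
Step 23: x=[2.8230] v=[-2.0559]
Step 24: x=[2.7194] v=[-2.0726]
Step 25: x=[2.6153] v=[-2.0816]
Step 26: x=[2.5112] v=[-2.0828]
Step 27: x=[2.4074] v=[-2.0761]
Step 28: x=[2.3043] v=[-2.0617]
Step 29: x=[2.2023] v=[-2.0395]
Step 30: x=[2.1018] v=[-2.0097]
Step 31: x=[2.0032] v=[-1.9723]
Step 32: x=[1.9068] v=[-1.9275]
Step 33: x=[1.8130] v=[-1.8755]
Step 34: x=[1.7222] v=[-1.8165]
Step 35: x=[1.6347] v=[-1.7507]
Step 36: x=[1.5508] v=[-1.6783]
Step 37: x=[1.4708] v=[-1.5996]
Step 38: x=[1.3951] v=[-1.5149]
Step 39: x=[1.3239] v=[-1.4245]
Step 40: x=[1.2575] v=[-1.3288]
Step 41: x=[1.1961] v=[-1.2281]
Step 42: x=[1.1400] v=[-1.1228]
Step 43: x=[1.0893] v=[-1.0133]
Step 44: x=[1.0443] v=[-0.9000]
Step 45: x=[1.0051] v=[-0.7833]
Step 46: x=[0.9719] v=[-0.6637]
Step 47: x=[0.9448] v=[-0.5416]
Step 48: x=[0.9239] v=[-0.4175]
Step 49: x=[0.9093] v=[-0.2918]
v[0] did not become non-negative within 49 steps; using fallback time=2.4500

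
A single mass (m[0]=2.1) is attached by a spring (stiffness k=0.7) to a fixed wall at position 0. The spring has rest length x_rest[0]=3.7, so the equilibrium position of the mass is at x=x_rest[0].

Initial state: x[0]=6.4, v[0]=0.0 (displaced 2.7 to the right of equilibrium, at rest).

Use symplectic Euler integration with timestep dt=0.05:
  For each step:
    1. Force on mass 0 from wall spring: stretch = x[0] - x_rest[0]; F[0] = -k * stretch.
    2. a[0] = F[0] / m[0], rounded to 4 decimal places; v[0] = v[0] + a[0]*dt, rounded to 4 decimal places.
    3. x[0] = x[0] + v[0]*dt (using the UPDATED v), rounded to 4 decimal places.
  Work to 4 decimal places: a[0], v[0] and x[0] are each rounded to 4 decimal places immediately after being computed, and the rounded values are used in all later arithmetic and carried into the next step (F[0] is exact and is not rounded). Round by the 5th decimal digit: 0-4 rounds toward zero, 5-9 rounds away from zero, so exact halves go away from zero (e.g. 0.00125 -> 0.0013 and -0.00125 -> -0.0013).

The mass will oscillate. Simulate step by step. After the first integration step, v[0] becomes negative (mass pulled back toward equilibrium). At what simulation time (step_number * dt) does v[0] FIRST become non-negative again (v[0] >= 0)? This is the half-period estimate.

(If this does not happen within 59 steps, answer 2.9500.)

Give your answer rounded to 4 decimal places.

Answer: 2.9500

Derivation:
Step 0: x=[6.4000] v=[0.0000]
Step 1: x=[6.3978] v=[-0.0450]
Step 2: x=[6.3933] v=[-0.0900]
Step 3: x=[6.3866] v=[-0.1349]
Step 4: x=[6.3776] v=[-0.1797]
Step 5: x=[6.3664] v=[-0.2243]
Step 6: x=[6.3530] v=[-0.2687]
Step 7: x=[6.3374] v=[-0.3129]
Step 8: x=[6.3196] v=[-0.3569]
Step 9: x=[6.2996] v=[-0.4006]
Step 10: x=[6.2774] v=[-0.4439]
Step 11: x=[6.2531] v=[-0.4869]
Step 12: x=[6.2266] v=[-0.5295]
Step 13: x=[6.1980] v=[-0.5716]
Step 14: x=[6.1673] v=[-0.6132]
Step 15: x=[6.1346] v=[-0.6543]
Step 16: x=[6.0999] v=[-0.6949]
Step 17: x=[6.0632] v=[-0.7349]
Step 18: x=[6.0245] v=[-0.7743]
Step 19: x=[5.9839] v=[-0.8130]
Step 20: x=[5.9413] v=[-0.8511]
Step 21: x=[5.8969] v=[-0.8885]
Step 22: x=[5.8506] v=[-0.9251]
Step 23: x=[5.8026] v=[-0.9609]
Step 24: x=[5.7528] v=[-0.9959]
Step 25: x=[5.7013] v=[-1.0301]
Step 26: x=[5.6481] v=[-1.0635]
Step 27: x=[5.5933] v=[-1.0960]
Step 28: x=[5.5369] v=[-1.1276]
Step 29: x=[5.4790] v=[-1.1582]
Step 30: x=[5.4196] v=[-1.1879]
Step 31: x=[5.3588] v=[-1.2166]
Step 32: x=[5.2966] v=[-1.2442]
Step 33: x=[5.2331] v=[-1.2708]
Step 34: x=[5.1683] v=[-1.2964]
Step 35: x=[5.1023] v=[-1.3209]
Step 36: x=[5.0351] v=[-1.3443]
Step 37: x=[4.9668] v=[-1.3666]
Step 38: x=[4.8974] v=[-1.3877]
Step 39: x=[4.8270] v=[-1.4077]
Step 40: x=[4.7557] v=[-1.4265]
Step 41: x=[4.6835] v=[-1.4441]
Step 42: x=[4.6105] v=[-1.4605]
Step 43: x=[4.5367] v=[-1.4757]
Step 44: x=[4.4622] v=[-1.4896]
Step 45: x=[4.3871] v=[-1.5023]
Step 46: x=[4.3114] v=[-1.5138]
Step 47: x=[4.2352] v=[-1.5240]
Step 48: x=[4.1586] v=[-1.5329]
Step 49: x=[4.0816] v=[-1.5405]
Step 50: x=[4.0043] v=[-1.5469]
Step 51: x=[3.9267] v=[-1.5520]
Step 52: x=[3.8489] v=[-1.5558]
Step 53: x=[3.7710] v=[-1.5583]
Step 54: x=[3.6930] v=[-1.5595]
Step 55: x=[3.6150] v=[-1.5594]
Step 56: x=[3.5371] v=[-1.5580]
Step 57: x=[3.4593] v=[-1.5553]
Step 58: x=[3.3817] v=[-1.5513]
Step 59: x=[3.3044] v=[-1.5460]
v[0] did not become non-negative within 59 steps; using fallback time=2.9500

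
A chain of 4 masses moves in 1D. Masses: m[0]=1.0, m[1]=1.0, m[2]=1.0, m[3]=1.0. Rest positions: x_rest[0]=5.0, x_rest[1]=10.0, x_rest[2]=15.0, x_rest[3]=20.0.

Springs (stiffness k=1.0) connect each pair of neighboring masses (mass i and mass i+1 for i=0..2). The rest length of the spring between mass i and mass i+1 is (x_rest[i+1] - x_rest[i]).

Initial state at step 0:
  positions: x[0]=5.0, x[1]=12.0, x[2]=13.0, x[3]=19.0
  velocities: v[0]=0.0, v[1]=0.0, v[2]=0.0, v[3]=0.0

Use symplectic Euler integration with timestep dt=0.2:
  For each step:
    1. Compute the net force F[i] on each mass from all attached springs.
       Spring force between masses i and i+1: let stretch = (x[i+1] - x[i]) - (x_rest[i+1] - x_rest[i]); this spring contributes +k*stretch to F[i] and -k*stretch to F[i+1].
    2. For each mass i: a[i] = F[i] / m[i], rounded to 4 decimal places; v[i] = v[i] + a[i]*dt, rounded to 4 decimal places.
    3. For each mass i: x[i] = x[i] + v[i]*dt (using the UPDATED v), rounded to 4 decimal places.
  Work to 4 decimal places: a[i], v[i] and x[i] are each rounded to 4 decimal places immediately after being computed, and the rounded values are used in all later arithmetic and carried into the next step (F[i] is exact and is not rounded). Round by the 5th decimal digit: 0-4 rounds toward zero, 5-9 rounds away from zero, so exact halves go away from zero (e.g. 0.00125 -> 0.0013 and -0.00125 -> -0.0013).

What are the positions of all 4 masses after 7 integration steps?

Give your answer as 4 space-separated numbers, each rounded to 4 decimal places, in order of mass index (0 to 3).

Step 0: x=[5.0000 12.0000 13.0000 19.0000] v=[0.0000 0.0000 0.0000 0.0000]
Step 1: x=[5.0800 11.7600 13.2000 18.9600] v=[0.4000 -1.2000 1.0000 -0.2000]
Step 2: x=[5.2272 11.3104 13.5728 18.8896] v=[0.7360 -2.2480 1.8640 -0.3520]
Step 3: x=[5.4177 10.7080 14.0678 18.8065] v=[0.9526 -3.0122 2.4749 -0.4154]
Step 4: x=[5.6198 10.0283 14.6179 18.7339] v=[1.0107 -3.3983 2.7507 -0.3631]
Step 5: x=[5.7983 9.3559 15.1491 18.6966] v=[0.8924 -3.3621 2.6560 -0.1863]
Step 6: x=[5.9191 8.7729 15.5905 18.7174] v=[0.6039 -2.9150 2.2069 0.1042]
Step 7: x=[5.9540 8.3485 15.8843 18.8132] v=[0.1747 -2.1222 1.4688 0.4788]

Answer: 5.9540 8.3485 15.8843 18.8132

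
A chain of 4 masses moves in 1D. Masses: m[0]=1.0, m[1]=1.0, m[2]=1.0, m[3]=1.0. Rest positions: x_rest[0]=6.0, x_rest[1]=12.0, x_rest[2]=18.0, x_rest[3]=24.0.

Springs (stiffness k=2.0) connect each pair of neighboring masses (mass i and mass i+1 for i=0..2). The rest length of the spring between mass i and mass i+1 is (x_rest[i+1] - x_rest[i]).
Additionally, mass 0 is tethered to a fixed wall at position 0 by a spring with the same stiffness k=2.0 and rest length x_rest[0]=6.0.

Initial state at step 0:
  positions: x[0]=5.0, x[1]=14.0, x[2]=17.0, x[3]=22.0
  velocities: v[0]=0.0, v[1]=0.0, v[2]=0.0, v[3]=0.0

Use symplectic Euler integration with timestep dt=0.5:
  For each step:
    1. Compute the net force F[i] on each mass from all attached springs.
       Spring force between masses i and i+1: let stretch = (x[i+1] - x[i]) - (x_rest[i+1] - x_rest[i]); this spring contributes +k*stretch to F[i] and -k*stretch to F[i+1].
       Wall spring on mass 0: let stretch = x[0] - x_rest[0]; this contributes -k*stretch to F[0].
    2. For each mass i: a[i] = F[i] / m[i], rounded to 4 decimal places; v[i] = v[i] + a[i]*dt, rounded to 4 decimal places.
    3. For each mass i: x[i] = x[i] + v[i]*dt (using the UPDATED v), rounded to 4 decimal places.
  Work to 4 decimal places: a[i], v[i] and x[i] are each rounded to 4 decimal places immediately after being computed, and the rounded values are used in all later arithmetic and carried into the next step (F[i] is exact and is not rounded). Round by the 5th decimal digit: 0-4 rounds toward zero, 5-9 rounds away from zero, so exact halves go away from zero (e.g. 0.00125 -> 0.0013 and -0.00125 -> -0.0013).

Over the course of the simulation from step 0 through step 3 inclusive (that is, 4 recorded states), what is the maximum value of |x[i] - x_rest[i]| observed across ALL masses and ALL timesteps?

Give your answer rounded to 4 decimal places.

Answer: 2.5000

Derivation:
Step 0: x=[5.0000 14.0000 17.0000 22.0000] v=[0.0000 0.0000 0.0000 0.0000]
Step 1: x=[7.0000 11.0000 18.0000 22.5000] v=[4.0000 -6.0000 2.0000 1.0000]
Step 2: x=[7.5000 9.5000 17.7500 23.7500] v=[1.0000 -3.0000 -0.5000 2.5000]
Step 3: x=[5.2500 11.1250 16.3750 25.0000] v=[-4.5000 3.2500 -2.7500 2.5000]
Max displacement = 2.5000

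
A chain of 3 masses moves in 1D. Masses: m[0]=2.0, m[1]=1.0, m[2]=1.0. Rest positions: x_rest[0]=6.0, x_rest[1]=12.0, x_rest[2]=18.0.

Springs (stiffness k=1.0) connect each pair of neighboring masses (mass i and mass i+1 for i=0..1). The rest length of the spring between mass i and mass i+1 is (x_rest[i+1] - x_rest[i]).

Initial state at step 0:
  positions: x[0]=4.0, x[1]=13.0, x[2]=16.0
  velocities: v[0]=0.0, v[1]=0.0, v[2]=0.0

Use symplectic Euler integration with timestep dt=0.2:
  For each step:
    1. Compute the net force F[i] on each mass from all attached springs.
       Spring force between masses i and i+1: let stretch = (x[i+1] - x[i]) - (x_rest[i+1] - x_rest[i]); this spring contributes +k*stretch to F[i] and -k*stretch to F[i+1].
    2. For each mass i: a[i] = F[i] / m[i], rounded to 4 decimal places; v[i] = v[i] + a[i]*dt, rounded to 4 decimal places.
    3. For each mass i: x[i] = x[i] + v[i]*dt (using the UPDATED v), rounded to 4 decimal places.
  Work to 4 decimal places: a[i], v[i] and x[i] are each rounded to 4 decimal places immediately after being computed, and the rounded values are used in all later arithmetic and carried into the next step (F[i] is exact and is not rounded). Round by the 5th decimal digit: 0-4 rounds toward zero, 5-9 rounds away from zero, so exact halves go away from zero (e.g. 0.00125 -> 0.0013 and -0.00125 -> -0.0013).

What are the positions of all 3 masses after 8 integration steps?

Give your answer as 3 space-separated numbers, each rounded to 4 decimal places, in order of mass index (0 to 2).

Step 0: x=[4.0000 13.0000 16.0000] v=[0.0000 0.0000 0.0000]
Step 1: x=[4.0600 12.7600 16.1200] v=[0.3000 -1.2000 0.6000]
Step 2: x=[4.1740 12.3064 16.3456] v=[0.5700 -2.2680 1.1280]
Step 3: x=[4.3306 11.6891 16.6496] v=[0.7832 -3.0866 1.5202]
Step 4: x=[4.5144 10.9759 16.9952] v=[0.9191 -3.5662 1.7281]
Step 5: x=[4.7075 10.2450 17.3400] v=[0.9653 -3.6546 1.7242]
Step 6: x=[4.8913 9.5764 17.6410] v=[0.9190 -3.3431 1.5052]
Step 7: x=[5.0488 9.0430 17.8595] v=[0.7875 -2.6672 1.0923]
Step 8: x=[5.1662 8.7025 17.9653] v=[0.5869 -1.7027 0.5290]

Answer: 5.1662 8.7025 17.9653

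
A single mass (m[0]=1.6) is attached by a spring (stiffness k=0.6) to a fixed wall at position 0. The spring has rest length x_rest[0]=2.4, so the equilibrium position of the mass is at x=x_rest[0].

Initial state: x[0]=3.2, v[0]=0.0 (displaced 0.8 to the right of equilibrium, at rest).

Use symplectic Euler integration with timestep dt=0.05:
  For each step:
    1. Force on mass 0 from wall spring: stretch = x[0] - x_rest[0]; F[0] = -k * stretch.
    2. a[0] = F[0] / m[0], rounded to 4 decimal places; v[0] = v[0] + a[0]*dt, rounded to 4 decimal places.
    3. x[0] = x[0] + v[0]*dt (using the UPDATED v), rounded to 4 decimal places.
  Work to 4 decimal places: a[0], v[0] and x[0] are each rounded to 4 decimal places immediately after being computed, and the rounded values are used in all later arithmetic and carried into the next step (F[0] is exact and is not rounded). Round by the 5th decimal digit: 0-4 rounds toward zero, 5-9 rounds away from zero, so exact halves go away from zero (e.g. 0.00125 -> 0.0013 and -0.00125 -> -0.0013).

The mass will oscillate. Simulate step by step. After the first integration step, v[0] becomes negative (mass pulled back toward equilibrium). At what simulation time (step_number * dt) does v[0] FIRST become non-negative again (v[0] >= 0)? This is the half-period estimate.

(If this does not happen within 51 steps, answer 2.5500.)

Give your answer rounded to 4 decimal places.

Step 0: x=[3.2000] v=[0.0000]
Step 1: x=[3.1993] v=[-0.0150]
Step 2: x=[3.1978] v=[-0.0300]
Step 3: x=[3.1956] v=[-0.0450]
Step 4: x=[3.1926] v=[-0.0599]
Step 5: x=[3.1889] v=[-0.0748]
Step 6: x=[3.1844] v=[-0.0896]
Step 7: x=[3.1792] v=[-0.1043]
Step 8: x=[3.1733] v=[-0.1189]
Step 9: x=[3.1666] v=[-0.1334]
Step 10: x=[3.1592] v=[-0.1478]
Step 11: x=[3.1511] v=[-0.1620]
Step 12: x=[3.1423] v=[-0.1761]
Step 13: x=[3.1328] v=[-0.1900]
Step 14: x=[3.1226] v=[-0.2037]
Step 15: x=[3.1117] v=[-0.2173]
Step 16: x=[3.1002] v=[-0.2306]
Step 17: x=[3.0880] v=[-0.2437]
Step 18: x=[3.0752] v=[-0.2566]
Step 19: x=[3.0617] v=[-0.2693]
Step 20: x=[3.0476] v=[-0.2817]
Step 21: x=[3.0329] v=[-0.2938]
Step 22: x=[3.0176] v=[-0.3057]
Step 23: x=[3.0017] v=[-0.3173]
Step 24: x=[2.9853] v=[-0.3286]
Step 25: x=[2.9683] v=[-0.3396]
Step 26: x=[2.9508] v=[-0.3503]
Step 27: x=[2.9328] v=[-0.3606]
Step 28: x=[2.9143] v=[-0.3706]
Step 29: x=[2.8953] v=[-0.3802]
Step 30: x=[2.8758] v=[-0.3895]
Step 31: x=[2.8559] v=[-0.3984]
Step 32: x=[2.8356] v=[-0.4070]
Step 33: x=[2.8148] v=[-0.4152]
Step 34: x=[2.7937] v=[-0.4230]
Step 35: x=[2.7722] v=[-0.4304]
Step 36: x=[2.7503] v=[-0.4374]
Step 37: x=[2.7281] v=[-0.4440]
Step 38: x=[2.7056] v=[-0.4502]
Step 39: x=[2.6828] v=[-0.4559]
Step 40: x=[2.6597] v=[-0.4612]
Step 41: x=[2.6364] v=[-0.4661]
Step 42: x=[2.6129] v=[-0.4705]
Step 43: x=[2.5892] v=[-0.4745]
Step 44: x=[2.5653] v=[-0.4781]
Step 45: x=[2.5412] v=[-0.4812]
Step 46: x=[2.5170] v=[-0.4839]
Step 47: x=[2.4927] v=[-0.4861]
Step 48: x=[2.4683] v=[-0.4878]
Step 49: x=[2.4438] v=[-0.4891]
Step 50: x=[2.4193] v=[-0.4899]
Step 51: x=[2.3948] v=[-0.4903]
v[0] did not become non-negative within 51 steps; using fallback time=2.5500

Answer: 2.5500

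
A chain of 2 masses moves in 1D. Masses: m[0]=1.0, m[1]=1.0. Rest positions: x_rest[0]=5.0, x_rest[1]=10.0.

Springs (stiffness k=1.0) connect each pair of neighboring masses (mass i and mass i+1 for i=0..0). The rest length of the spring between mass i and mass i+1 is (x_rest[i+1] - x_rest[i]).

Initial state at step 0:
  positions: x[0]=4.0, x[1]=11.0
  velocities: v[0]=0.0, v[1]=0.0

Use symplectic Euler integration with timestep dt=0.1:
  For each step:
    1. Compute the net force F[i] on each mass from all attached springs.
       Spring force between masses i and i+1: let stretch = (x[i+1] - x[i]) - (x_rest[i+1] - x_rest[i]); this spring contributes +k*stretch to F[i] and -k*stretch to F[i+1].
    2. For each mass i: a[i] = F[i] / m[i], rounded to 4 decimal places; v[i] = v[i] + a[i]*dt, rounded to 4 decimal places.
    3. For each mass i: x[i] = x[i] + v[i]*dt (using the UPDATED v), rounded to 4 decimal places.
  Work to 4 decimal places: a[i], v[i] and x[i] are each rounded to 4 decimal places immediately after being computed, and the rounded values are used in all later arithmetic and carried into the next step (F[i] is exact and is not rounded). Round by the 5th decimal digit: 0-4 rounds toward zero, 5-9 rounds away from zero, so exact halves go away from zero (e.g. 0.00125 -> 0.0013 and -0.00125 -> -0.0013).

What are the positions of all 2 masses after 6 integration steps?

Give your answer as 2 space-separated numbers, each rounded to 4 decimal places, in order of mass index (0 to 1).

Step 0: x=[4.0000 11.0000] v=[0.0000 0.0000]
Step 1: x=[4.0200 10.9800] v=[0.2000 -0.2000]
Step 2: x=[4.0596 10.9404] v=[0.3960 -0.3960]
Step 3: x=[4.1180 10.8820] v=[0.5841 -0.5841]
Step 4: x=[4.1941 10.8060] v=[0.7605 -0.7605]
Step 5: x=[4.2863 10.7138] v=[0.9217 -0.9217]
Step 6: x=[4.3928 10.6074] v=[1.0645 -1.0645]

Answer: 4.3928 10.6074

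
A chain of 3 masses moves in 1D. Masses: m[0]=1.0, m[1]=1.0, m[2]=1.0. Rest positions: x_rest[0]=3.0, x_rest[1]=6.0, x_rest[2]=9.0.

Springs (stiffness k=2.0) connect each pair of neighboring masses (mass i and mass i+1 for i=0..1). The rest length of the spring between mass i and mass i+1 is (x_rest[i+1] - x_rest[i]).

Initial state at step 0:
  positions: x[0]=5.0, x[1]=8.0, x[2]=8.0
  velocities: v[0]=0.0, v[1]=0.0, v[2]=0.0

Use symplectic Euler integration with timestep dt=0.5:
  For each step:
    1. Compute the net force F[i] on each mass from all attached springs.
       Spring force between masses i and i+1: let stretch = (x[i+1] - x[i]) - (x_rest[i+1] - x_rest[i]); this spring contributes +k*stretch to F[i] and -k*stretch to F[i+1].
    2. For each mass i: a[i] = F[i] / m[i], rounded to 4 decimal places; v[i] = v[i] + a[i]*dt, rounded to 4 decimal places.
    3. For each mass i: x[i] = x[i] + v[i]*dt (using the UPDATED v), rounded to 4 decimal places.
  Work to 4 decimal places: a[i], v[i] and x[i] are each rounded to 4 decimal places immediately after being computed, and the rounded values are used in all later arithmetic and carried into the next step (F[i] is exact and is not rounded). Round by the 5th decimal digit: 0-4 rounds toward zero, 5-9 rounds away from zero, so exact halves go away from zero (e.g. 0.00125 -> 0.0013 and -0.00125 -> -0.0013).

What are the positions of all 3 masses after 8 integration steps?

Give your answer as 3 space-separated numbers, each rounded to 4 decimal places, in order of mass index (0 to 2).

Step 0: x=[5.0000 8.0000 8.0000] v=[0.0000 0.0000 0.0000]
Step 1: x=[5.0000 6.5000 9.5000] v=[0.0000 -3.0000 3.0000]
Step 2: x=[4.2500 5.7500 11.0000] v=[-1.5000 -1.5000 3.0000]
Step 3: x=[2.7500 6.8750 11.3750] v=[-3.0000 2.2500 0.7500]
Step 4: x=[1.8125 8.1875 11.0000] v=[-1.8750 2.6250 -0.7500]
Step 5: x=[2.5625 7.7188 10.7188] v=[1.5000 -0.9375 -0.5625]
Step 6: x=[4.3907 6.1719 10.4376] v=[3.6563 -3.0938 -0.5625]
Step 7: x=[5.6095 5.8673 9.5235] v=[2.4375 -0.6093 -1.8282]
Step 8: x=[5.4572 7.2619 8.2813] v=[-0.3047 2.7891 -2.4844]

Answer: 5.4572 7.2619 8.2813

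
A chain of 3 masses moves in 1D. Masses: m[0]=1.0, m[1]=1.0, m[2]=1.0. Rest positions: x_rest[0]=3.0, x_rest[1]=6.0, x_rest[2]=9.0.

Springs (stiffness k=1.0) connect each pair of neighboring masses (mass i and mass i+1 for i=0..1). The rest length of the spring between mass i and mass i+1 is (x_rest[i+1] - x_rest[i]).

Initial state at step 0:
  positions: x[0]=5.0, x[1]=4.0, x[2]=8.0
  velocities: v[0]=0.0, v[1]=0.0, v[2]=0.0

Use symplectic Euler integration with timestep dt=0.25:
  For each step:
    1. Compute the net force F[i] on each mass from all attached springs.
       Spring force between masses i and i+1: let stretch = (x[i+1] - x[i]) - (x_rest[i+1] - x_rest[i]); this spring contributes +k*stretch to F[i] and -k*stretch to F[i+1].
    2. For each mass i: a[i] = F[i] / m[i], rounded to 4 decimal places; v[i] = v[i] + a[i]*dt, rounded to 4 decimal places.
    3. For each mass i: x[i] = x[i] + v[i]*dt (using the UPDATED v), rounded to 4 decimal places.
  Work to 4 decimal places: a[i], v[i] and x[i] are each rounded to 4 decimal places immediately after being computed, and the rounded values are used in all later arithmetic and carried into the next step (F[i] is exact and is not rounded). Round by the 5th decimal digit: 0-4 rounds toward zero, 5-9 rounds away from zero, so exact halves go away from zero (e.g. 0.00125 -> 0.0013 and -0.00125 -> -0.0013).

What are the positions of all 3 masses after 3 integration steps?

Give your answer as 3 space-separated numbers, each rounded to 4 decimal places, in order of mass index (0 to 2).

Step 0: x=[5.0000 4.0000 8.0000] v=[0.0000 0.0000 0.0000]
Step 1: x=[4.7500 4.3125 7.9375] v=[-1.0000 1.2500 -0.2500]
Step 2: x=[4.2852 4.8789 7.8359] v=[-1.8594 2.2656 -0.4063]
Step 3: x=[3.6700 5.5930 7.7370] v=[-2.4610 2.8564 -0.3956]

Answer: 3.6700 5.5930 7.7370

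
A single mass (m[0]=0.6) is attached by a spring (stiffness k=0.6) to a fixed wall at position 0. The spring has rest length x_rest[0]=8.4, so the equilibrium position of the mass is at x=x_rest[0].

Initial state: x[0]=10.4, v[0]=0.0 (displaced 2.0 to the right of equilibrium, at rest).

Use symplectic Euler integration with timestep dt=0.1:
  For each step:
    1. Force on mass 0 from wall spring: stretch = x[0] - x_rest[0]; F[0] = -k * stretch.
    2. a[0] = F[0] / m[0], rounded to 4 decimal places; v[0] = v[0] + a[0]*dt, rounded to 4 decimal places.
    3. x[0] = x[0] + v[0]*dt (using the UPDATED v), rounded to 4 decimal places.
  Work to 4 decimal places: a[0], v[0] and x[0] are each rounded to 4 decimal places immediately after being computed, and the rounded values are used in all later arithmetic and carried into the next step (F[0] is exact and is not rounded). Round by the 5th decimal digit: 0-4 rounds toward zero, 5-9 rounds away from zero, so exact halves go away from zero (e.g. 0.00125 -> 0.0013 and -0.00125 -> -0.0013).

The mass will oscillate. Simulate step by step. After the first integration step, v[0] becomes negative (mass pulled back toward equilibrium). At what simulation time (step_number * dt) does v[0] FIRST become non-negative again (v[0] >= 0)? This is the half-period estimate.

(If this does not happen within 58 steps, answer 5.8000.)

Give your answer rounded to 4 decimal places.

Step 0: x=[10.4000] v=[0.0000]
Step 1: x=[10.3800] v=[-0.2000]
Step 2: x=[10.3402] v=[-0.3980]
Step 3: x=[10.2810] v=[-0.5920]
Step 4: x=[10.2030] v=[-0.7801]
Step 5: x=[10.1070] v=[-0.9604]
Step 6: x=[9.9939] v=[-1.1311]
Step 7: x=[9.8649] v=[-1.2905]
Step 8: x=[9.7212] v=[-1.4370]
Step 9: x=[9.5643] v=[-1.5691]
Step 10: x=[9.3958] v=[-1.6855]
Step 11: x=[9.2173] v=[-1.7851]
Step 12: x=[9.0306] v=[-1.8668]
Step 13: x=[8.8376] v=[-1.9299]
Step 14: x=[8.6402] v=[-1.9737]
Step 15: x=[8.4404] v=[-1.9977]
Step 16: x=[8.2402] v=[-2.0017]
Step 17: x=[8.0416] v=[-1.9857]
Step 18: x=[7.8466] v=[-1.9499]
Step 19: x=[7.6571] v=[-1.8946]
Step 20: x=[7.4751] v=[-1.8203]
Step 21: x=[7.3023] v=[-1.7278]
Step 22: x=[7.1405] v=[-1.6180]
Step 23: x=[6.9913] v=[-1.4921]
Step 24: x=[6.8562] v=[-1.3512]
Step 25: x=[6.7365] v=[-1.1968]
Step 26: x=[6.6335] v=[-1.0305]
Step 27: x=[6.5481] v=[-0.8539]
Step 28: x=[6.4812] v=[-0.6687]
Step 29: x=[6.4335] v=[-0.4768]
Step 30: x=[6.4055] v=[-0.2802]
Step 31: x=[6.3974] v=[-0.0808]
Step 32: x=[6.4094] v=[0.1195]
First v>=0 after going negative at step 32, time=3.2000

Answer: 3.2000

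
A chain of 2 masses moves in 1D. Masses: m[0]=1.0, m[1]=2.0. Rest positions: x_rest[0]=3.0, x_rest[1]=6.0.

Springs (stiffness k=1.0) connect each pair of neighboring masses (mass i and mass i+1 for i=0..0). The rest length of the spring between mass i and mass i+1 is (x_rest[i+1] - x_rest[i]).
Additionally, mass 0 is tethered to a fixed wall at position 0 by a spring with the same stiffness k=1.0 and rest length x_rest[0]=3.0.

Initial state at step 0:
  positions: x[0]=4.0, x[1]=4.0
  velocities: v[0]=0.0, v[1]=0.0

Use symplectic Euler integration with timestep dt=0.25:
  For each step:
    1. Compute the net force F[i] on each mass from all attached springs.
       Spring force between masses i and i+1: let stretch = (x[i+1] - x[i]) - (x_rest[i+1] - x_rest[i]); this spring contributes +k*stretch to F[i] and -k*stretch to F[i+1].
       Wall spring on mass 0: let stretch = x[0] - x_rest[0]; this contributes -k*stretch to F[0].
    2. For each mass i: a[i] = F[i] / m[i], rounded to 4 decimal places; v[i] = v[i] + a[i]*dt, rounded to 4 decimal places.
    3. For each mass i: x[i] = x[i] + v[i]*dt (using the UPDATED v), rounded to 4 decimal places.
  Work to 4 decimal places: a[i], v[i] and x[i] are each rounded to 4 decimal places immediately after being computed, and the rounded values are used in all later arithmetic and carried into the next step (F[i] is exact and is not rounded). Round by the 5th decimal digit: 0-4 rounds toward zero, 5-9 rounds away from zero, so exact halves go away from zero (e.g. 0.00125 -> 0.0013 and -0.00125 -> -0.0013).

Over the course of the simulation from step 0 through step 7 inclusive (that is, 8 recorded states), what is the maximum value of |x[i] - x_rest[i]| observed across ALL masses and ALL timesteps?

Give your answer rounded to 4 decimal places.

Answer: 2.3212

Derivation:
Step 0: x=[4.0000 4.0000] v=[0.0000 0.0000]
Step 1: x=[3.7500 4.0938] v=[-1.0000 0.3750]
Step 2: x=[3.2871 4.2706] v=[-1.8516 0.7070]
Step 3: x=[2.6802 4.5104] v=[-2.4275 0.9591]
Step 4: x=[2.0202 4.7867] v=[-2.6400 1.1053]
Step 5: x=[1.4069 5.0703] v=[-2.4534 1.1345]
Step 6: x=[0.9346 5.3332] v=[-1.8893 1.0516]
Step 7: x=[0.6788 5.5524] v=[-1.0233 0.8768]
Max displacement = 2.3212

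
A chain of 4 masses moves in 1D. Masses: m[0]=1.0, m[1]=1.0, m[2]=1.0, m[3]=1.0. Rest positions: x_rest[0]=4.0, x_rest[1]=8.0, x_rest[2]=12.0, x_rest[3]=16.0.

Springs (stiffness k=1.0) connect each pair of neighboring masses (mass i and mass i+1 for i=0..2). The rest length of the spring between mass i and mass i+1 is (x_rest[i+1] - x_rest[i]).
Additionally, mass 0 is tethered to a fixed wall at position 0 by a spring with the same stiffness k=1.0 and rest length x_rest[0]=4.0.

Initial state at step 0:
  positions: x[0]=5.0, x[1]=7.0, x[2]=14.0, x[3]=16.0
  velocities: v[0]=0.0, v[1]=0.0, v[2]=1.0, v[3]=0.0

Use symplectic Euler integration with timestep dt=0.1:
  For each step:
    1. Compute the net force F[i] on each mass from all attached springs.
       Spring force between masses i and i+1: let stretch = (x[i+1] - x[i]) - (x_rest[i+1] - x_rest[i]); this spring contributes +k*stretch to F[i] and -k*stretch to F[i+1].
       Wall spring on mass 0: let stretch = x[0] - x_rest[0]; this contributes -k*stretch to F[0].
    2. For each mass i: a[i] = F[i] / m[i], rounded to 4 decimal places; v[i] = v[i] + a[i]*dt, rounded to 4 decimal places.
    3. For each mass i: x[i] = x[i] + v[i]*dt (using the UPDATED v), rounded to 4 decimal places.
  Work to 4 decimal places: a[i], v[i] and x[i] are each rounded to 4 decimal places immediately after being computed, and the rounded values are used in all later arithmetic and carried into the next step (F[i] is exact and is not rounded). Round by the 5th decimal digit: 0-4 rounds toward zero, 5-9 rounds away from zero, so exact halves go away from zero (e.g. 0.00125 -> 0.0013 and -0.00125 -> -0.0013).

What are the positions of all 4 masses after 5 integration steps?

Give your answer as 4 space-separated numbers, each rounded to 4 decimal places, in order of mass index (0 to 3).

Step 0: x=[5.0000 7.0000 14.0000 16.0000] v=[0.0000 0.0000 1.0000 0.0000]
Step 1: x=[4.9700 7.0500 14.0500 16.0200] v=[-0.3000 0.5000 0.5000 0.2000]
Step 2: x=[4.9111 7.1492 14.0497 16.0603] v=[-0.5890 0.9920 -0.0030 0.4030]
Step 3: x=[4.8255 7.2950 14.0005 16.1205] v=[-0.8563 1.4582 -0.4920 0.6019]
Step 4: x=[4.7163 7.4832 13.9054 16.1995] v=[-1.0919 1.8818 -0.9506 0.7899]
Step 5: x=[4.5876 7.7079 13.7691 16.2956] v=[-1.2868 2.2473 -1.3634 0.9605]

Answer: 4.5876 7.7079 13.7691 16.2956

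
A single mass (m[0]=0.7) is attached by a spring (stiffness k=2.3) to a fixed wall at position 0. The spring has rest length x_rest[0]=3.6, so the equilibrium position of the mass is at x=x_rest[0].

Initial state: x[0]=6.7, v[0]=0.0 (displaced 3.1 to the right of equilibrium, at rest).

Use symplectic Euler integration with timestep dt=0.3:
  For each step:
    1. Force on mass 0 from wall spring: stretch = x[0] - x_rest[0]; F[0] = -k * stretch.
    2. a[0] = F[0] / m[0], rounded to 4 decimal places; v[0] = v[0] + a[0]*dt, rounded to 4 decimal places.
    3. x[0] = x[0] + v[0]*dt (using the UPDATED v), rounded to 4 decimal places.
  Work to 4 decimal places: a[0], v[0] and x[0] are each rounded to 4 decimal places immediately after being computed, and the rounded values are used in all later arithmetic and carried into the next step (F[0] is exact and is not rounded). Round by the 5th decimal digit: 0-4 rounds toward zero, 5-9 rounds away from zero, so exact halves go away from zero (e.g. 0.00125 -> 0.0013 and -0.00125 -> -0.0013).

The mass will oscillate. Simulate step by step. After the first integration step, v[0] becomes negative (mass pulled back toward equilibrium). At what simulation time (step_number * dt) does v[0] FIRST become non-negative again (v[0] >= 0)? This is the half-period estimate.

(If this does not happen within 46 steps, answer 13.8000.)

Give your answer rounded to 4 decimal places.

Answer: 1.8000

Derivation:
Step 0: x=[6.7000] v=[0.0000]
Step 1: x=[5.7833] v=[-3.0557]
Step 2: x=[4.2210] v=[-5.2078]
Step 3: x=[2.4750] v=[-5.8199]
Step 4: x=[1.0617] v=[-4.7110]
Step 5: x=[0.3990] v=[-2.2090]
Step 6: x=[0.6829] v=[0.9463]
First v>=0 after going negative at step 6, time=1.8000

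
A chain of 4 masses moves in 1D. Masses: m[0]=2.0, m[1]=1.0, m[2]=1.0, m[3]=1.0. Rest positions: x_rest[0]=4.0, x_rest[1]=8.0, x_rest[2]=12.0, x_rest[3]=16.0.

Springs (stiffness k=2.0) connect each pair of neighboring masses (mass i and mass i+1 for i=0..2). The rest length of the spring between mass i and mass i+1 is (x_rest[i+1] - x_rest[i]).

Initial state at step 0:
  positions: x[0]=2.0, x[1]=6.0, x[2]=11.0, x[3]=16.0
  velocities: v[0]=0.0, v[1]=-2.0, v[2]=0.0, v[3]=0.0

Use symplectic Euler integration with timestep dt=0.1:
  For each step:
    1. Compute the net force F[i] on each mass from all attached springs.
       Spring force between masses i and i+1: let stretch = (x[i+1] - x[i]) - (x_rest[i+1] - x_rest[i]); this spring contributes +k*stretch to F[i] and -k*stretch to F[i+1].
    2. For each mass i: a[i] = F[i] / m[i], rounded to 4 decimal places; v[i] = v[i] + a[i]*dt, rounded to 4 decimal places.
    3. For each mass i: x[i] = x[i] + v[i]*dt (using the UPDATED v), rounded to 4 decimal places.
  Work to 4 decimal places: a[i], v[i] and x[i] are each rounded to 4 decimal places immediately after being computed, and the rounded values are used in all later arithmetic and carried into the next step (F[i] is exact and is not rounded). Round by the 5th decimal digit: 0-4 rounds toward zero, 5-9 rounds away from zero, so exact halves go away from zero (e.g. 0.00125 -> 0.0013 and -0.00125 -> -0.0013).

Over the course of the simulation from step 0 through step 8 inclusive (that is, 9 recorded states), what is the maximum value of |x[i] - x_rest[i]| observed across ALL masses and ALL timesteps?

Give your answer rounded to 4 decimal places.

Answer: 2.5768

Derivation:
Step 0: x=[2.0000 6.0000 11.0000 16.0000] v=[0.0000 -2.0000 0.0000 0.0000]
Step 1: x=[2.0000 5.8200 11.0000 15.9800] v=[0.0000 -1.8000 0.0000 -0.2000]
Step 2: x=[1.9982 5.6672 10.9960 15.9404] v=[-0.0180 -1.5280 -0.0400 -0.3960]
Step 3: x=[1.9931 5.5476 10.9843 15.8819] v=[-0.0511 -1.1960 -0.1169 -0.5849]
Step 4: x=[1.9835 5.4656 10.9618 15.8055] v=[-0.0957 -0.8196 -0.2247 -0.7644]
Step 5: x=[1.9688 5.4239 10.9263 15.7122] v=[-0.1475 -0.4168 -0.3552 -0.9331]
Step 6: x=[1.9486 5.4232 10.8765 15.6032] v=[-0.2020 -0.0073 -0.4985 -1.0903]
Step 7: x=[1.9232 5.4620 10.8121 15.4796] v=[-0.2545 0.3884 -0.6438 -1.2356]
Step 8: x=[1.8931 5.5371 10.7341 15.3427] v=[-0.3006 0.7507 -0.7803 -1.3691]
Max displacement = 2.5768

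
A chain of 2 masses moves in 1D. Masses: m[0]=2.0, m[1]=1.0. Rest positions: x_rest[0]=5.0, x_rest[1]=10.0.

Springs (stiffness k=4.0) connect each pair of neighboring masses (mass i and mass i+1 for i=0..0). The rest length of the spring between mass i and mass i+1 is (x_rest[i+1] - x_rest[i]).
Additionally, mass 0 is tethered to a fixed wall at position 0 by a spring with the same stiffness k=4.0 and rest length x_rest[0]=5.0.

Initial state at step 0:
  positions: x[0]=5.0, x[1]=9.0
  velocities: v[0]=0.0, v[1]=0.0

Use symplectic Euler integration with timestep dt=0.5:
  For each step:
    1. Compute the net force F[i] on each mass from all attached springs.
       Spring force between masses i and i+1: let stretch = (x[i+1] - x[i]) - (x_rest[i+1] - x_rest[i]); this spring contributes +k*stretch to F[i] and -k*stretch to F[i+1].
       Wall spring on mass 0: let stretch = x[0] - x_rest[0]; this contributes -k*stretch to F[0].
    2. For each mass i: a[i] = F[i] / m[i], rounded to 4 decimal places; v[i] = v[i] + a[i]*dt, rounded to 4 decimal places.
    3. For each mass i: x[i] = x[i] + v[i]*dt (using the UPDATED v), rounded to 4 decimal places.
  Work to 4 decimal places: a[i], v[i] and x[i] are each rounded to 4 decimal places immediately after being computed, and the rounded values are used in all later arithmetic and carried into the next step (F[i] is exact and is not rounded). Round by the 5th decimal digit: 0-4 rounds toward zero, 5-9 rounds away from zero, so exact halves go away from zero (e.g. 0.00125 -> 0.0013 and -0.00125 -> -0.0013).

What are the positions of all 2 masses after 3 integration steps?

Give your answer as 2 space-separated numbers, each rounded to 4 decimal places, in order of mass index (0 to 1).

Step 0: x=[5.0000 9.0000] v=[0.0000 0.0000]
Step 1: x=[4.5000 10.0000] v=[-1.0000 2.0000]
Step 2: x=[4.5000 10.5000] v=[0.0000 1.0000]
Step 3: x=[5.2500 10.0000] v=[1.5000 -1.0000]

Answer: 5.2500 10.0000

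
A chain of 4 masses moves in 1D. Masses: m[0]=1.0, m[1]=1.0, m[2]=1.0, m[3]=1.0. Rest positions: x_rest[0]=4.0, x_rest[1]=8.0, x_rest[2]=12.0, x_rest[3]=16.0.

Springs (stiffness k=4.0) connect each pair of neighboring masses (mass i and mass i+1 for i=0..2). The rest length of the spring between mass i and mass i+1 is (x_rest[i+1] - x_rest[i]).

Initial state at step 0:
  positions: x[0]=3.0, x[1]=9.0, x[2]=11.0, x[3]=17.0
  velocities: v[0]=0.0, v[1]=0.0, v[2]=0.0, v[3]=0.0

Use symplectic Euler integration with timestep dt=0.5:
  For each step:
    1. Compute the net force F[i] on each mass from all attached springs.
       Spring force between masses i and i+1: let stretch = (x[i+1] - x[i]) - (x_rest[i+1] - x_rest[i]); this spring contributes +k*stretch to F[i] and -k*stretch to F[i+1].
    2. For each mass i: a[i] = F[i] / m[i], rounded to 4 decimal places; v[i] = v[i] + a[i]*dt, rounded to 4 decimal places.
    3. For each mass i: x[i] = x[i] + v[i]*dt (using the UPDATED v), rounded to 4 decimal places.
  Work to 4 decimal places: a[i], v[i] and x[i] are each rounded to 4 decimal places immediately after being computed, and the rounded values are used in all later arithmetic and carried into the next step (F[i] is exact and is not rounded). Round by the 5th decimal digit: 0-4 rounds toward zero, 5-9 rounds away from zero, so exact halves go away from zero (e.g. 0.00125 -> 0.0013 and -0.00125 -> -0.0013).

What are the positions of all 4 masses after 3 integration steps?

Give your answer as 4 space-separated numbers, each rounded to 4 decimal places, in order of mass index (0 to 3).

Answer: 5.0000 7.0000 13.0000 15.0000

Derivation:
Step 0: x=[3.0000 9.0000 11.0000 17.0000] v=[0.0000 0.0000 0.0000 0.0000]
Step 1: x=[5.0000 5.0000 15.0000 15.0000] v=[4.0000 -8.0000 8.0000 -4.0000]
Step 2: x=[3.0000 11.0000 9.0000 17.0000] v=[-4.0000 12.0000 -12.0000 4.0000]
Step 3: x=[5.0000 7.0000 13.0000 15.0000] v=[4.0000 -8.0000 8.0000 -4.0000]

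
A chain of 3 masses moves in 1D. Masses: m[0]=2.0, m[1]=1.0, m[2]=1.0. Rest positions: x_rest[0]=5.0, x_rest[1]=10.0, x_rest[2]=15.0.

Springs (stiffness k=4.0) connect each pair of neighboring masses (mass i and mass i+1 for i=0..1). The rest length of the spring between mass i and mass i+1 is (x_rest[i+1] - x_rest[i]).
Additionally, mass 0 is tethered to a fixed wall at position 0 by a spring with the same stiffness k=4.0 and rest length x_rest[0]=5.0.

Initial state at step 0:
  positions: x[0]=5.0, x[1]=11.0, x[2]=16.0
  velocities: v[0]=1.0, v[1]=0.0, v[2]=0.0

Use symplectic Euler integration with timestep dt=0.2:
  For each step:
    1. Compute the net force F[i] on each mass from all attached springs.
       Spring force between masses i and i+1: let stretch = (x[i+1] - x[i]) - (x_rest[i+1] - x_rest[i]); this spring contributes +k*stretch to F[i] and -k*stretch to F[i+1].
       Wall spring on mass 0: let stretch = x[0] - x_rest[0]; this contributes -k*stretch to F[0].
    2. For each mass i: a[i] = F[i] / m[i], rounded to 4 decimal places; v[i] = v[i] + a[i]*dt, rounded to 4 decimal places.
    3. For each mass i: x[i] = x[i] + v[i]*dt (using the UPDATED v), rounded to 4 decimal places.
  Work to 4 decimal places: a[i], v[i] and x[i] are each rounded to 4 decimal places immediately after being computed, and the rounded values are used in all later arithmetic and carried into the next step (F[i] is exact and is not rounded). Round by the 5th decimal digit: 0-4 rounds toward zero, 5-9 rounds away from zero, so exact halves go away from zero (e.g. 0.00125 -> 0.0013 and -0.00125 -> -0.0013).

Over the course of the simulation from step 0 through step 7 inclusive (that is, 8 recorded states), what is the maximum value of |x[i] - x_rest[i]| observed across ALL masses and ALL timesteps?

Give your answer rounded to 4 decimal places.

Answer: 1.0324

Derivation:
Step 0: x=[5.0000 11.0000 16.0000] v=[1.0000 0.0000 0.0000]
Step 1: x=[5.2800 10.8400 16.0000] v=[1.4000 -0.8000 0.0000]
Step 2: x=[5.5824 10.6160 15.9744] v=[1.5120 -1.1200 -0.1280]
Step 3: x=[5.8409 10.4440 15.8915] v=[1.2925 -0.8602 -0.4147]
Step 4: x=[6.0004 10.4071 15.7370] v=[0.7974 -0.1847 -0.7727]
Step 5: x=[6.0324 10.5179 15.5297] v=[0.1599 0.5539 -1.0366]
Step 6: x=[5.9406 10.7129 15.3205] v=[-0.4589 0.9749 -1.0460]
Step 7: x=[5.7554 10.8815 15.1741] v=[-0.9262 0.8431 -0.7321]
Max displacement = 1.0324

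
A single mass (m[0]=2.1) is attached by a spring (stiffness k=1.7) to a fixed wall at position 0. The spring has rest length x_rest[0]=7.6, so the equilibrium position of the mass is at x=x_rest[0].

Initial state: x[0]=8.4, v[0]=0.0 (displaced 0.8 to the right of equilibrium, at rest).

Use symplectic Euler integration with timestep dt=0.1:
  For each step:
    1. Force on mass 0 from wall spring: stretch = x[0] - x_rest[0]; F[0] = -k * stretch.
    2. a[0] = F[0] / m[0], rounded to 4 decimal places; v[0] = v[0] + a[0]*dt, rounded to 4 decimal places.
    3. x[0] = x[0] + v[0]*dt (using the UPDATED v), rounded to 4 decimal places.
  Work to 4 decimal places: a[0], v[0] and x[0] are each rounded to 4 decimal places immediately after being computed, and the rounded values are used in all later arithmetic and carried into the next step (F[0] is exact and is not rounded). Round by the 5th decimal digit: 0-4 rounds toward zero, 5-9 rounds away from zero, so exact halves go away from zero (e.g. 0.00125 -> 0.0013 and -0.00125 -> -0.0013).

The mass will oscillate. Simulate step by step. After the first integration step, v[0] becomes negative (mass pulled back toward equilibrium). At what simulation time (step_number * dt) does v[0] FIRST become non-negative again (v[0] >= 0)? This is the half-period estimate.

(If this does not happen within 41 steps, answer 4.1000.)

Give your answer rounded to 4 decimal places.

Answer: 3.5000

Derivation:
Step 0: x=[8.4000] v=[0.0000]
Step 1: x=[8.3935] v=[-0.0648]
Step 2: x=[8.3806] v=[-0.1290]
Step 3: x=[8.3614] v=[-0.1922]
Step 4: x=[8.3360] v=[-0.2538]
Step 5: x=[8.3047] v=[-0.3134]
Step 6: x=[8.2677] v=[-0.3705]
Step 7: x=[8.2252] v=[-0.4246]
Step 8: x=[8.1777] v=[-0.4752]
Step 9: x=[8.1255] v=[-0.5220]
Step 10: x=[8.0691] v=[-0.5645]
Step 11: x=[8.0089] v=[-0.6025]
Step 12: x=[7.9453] v=[-0.6356]
Step 13: x=[7.8789] v=[-0.6636]
Step 14: x=[7.8103] v=[-0.6862]
Step 15: x=[7.7400] v=[-0.7032]
Step 16: x=[7.6686] v=[-0.7145]
Step 17: x=[7.5966] v=[-0.7201]
Step 18: x=[7.5246] v=[-0.7198]
Step 19: x=[7.4532] v=[-0.7137]
Step 20: x=[7.3830] v=[-0.7018]
Step 21: x=[7.3146] v=[-0.6842]
Step 22: x=[7.2485] v=[-0.6611]
Step 23: x=[7.1852] v=[-0.6327]
Step 24: x=[7.1253] v=[-0.5991]
Step 25: x=[7.0692] v=[-0.5607]
Step 26: x=[7.0174] v=[-0.5177]
Step 27: x=[6.9704] v=[-0.4705]
Step 28: x=[6.9285] v=[-0.4195]
Step 29: x=[6.8920] v=[-0.3651]
Step 30: x=[6.8612] v=[-0.3078]
Step 31: x=[6.8364] v=[-0.2480]
Step 32: x=[6.8178] v=[-0.1862]
Step 33: x=[6.8055] v=[-0.1229]
Step 34: x=[6.7996] v=[-0.0586]
Step 35: x=[6.8002] v=[0.0062]
First v>=0 after going negative at step 35, time=3.5000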